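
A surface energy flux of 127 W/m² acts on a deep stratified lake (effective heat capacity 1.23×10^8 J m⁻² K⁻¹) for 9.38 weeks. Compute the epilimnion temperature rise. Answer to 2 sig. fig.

5.9 K

Areal heat capacity C = 1.23×10^8 J m⁻² K⁻¹ (given).
Net heat input Q = F Δt = 127 × (9.38 weeks × 6.048×10^5 s/week) = 7.20×10^8 J/m².
ΔT = Q / C = 7.20×10^8 / 1.23×10^8 = 5.86 K.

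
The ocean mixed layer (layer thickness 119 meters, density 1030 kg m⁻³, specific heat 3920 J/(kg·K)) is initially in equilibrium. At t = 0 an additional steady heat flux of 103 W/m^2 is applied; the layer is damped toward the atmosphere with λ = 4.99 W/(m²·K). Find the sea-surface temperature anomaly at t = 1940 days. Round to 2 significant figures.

17 K

Areal heat capacity C = ρ c_p D = 1030 × 3920 × 119 = 4.80×10^8 J m⁻² K⁻¹.
τ = C / λ = 4.80×10^8 / 4.99 = 9.63×10^7 s.
Equilibrium anomaly ΔT_eq = F / λ = 103 / 4.99 = 20.6 K.
t = 1940 days = 1.68×10^8 s, so t/τ = 1.74.
ΔT(t) = ΔT_eq (1 − e^(−t/τ)) = 20.6 × (1 − e^−1.74) = 17.0 K.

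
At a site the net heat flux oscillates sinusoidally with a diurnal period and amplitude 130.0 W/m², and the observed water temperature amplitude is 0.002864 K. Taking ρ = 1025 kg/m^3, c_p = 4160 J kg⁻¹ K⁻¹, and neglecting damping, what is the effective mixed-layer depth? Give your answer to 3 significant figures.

ω = 2π / 86400 s = 7.27×10^-5 s⁻¹.
Required C = F₀ / (A ω) = 130.0 / (0.002864 × 7.27×10^-5) = 6.24×10^8 J/(m²·K).
D = C / (ρ c_p) = 6.24×10^8 / (1025 × 4160) = 146 m.

146 m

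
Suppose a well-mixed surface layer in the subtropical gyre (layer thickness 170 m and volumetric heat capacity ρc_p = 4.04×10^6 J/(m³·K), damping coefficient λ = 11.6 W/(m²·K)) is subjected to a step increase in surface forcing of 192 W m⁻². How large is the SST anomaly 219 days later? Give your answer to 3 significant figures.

Areal heat capacity C = ρc_p × D = 4.04×10^6 × 170 = 6.87×10^8 J/(m^2 K).
τ = C / λ = 6.87×10^8 / 11.6 = 5.92×10^7 s.
Equilibrium anomaly ΔT_eq = F / λ = 192 / 11.6 = 16.6 K.
t = 219 days = 1.89×10^7 s, so t/τ = 0.320.
ΔT(t) = ΔT_eq (1 − e^(−t/τ)) = 16.6 × (1 − e^−0.320) = 4.53 K.

4.53 K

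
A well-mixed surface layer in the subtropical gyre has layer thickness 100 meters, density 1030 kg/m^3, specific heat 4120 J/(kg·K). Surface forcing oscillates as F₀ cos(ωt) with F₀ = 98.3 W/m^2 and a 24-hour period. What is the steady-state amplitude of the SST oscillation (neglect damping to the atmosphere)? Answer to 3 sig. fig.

0.00319 K

Areal heat capacity C = ρ c_p D = 1030 × 4120 × 100 = 4.24×10^8 J m⁻² K⁻¹.
Angular frequency ω = 2π / T = 2π / 86400 s = 7.27×10^-5 s⁻¹.
Cω = 4.24×10^8 × 7.27×10^-5 = 30900 W/(m²·K).
Amplitude A = F₀ / (Cω) = 98.3 / 30900 = 0.00319 K.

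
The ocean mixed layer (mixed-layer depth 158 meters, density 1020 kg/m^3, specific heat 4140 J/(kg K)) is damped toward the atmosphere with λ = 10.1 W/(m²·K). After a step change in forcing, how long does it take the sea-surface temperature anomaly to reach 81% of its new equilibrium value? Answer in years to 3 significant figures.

3.48 years

Areal heat capacity C = ρ c_p D = 1020 × 4140 × 158 = 6.67×10^8 J/(m^2 K).
τ = C / λ = 6.67×10^8 / 10.1 = 6.61×10^7 s.
Fraction reached: 1 − e^(−t/τ) = 0.81 ⇒ t = −τ ln(1 − 0.81) = τ × 1.66.
t = 1.10×10^8 s = 3.48 years.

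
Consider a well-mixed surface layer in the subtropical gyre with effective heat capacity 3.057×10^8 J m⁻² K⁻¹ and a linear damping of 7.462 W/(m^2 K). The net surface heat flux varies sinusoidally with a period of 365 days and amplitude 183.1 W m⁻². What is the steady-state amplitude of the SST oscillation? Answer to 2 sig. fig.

Areal heat capacity C = 3.057×10^8 J m⁻² K⁻¹ (given).
Angular frequency ω = 2π / T = 2π / 3.15×10^7 s = 1.99×10^-7 s⁻¹.
√((Cω)² + λ²) = √((60.9)² + 7.462²) = 61.4 W/(m²·K).
Amplitude A = F₀ / √((Cω)²+λ²) = 183.1 / 61.4 = 2.98 K.

3.0 K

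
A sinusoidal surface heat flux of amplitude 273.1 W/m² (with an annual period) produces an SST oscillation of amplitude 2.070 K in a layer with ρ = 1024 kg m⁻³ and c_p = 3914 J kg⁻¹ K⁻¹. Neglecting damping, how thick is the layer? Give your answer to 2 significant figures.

170 m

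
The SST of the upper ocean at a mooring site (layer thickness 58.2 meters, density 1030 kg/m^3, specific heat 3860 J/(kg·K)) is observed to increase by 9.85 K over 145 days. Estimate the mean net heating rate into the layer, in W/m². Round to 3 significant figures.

182

Areal heat capacity C = ρ c_p D = 1030 × 3860 × 58.2 = 2.31×10^8 J/(m^2 K).
Required heat per unit area: Q = C ΔT = 2.31×10^8 × 9.85 = 2.28×10^9 J/m².
Flux F = Q / Δt = 2.28×10^9 / 1.25×10^7 s = 182 W/m².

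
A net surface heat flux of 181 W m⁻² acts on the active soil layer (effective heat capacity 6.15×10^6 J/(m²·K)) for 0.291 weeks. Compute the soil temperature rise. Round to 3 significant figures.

5.18 K

Areal heat capacity C = 6.15×10^6 J/(m²·K) (given).
Net heat input Q = F Δt = 181 × (0.291 weeks × 6.048×10^5 s/week) = 3.19×10^7 J/m².
ΔT = Q / C = 3.19×10^7 / 6.15×10^6 = 5.18 K.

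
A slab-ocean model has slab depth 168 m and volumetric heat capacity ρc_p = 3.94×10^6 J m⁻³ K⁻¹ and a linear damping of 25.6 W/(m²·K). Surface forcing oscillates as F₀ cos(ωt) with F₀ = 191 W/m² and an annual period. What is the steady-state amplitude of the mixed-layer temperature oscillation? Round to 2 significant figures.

1.4 K

Areal heat capacity C = ρc_p × D = 3.94×10^6 × 168 = 6.62×10^8 J m⁻² K⁻¹.
Angular frequency ω = 2π / T = 2π / 3.15×10^7 s = 1.99×10^-7 s⁻¹.
√((Cω)² + λ²) = √((132)² + 25.6²) = 134 W/(m²·K).
Amplitude A = F₀ / √((Cω)²+λ²) = 191 / 134 = 1.42 K.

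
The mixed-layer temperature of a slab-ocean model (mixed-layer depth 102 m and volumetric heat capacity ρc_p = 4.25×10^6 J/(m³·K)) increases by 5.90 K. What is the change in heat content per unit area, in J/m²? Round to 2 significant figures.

2.6×10^9

Areal heat capacity C = ρc_p × D = 4.25×10^6 × 102 = 4.34×10^8 J/(m^2 K).
ΔQ = C ΔT = 4.34×10^8 × 5.90 = 2.56×10^9 J/m².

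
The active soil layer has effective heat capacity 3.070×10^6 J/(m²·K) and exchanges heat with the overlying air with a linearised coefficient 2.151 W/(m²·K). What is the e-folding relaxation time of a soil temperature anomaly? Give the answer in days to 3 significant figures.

16.5 days

Areal heat capacity C = 3.070×10^6 J/(m²·K) (given).
Relaxation time τ = C / λ = 3.07×10^6 / 2.151 = 1.43×10^6 s.
In days: 1.43×10^6 s / (86400 s/day) = 16.5 days.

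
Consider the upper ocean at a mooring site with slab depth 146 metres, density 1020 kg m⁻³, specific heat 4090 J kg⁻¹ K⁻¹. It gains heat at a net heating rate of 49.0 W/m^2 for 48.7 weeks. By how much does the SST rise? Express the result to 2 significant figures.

2.4 K

Areal heat capacity C = ρ c_p D = 1020 × 4090 × 146 = 6.09×10^8 J/(m²·K).
Net heat input Q = F Δt = 49.0 × (48.7 weeks × 6.048×10^5 s/week) = 1.44×10^9 J/m².
ΔT = Q / C = 1.44×10^9 / 6.09×10^8 = 2.37 K.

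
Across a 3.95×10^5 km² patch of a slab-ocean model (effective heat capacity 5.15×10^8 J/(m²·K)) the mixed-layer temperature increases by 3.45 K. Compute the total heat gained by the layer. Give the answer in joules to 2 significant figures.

Areal heat capacity C = 5.15×10^8 J/(m²·K) (given).
Heat per unit area: q = C ΔT = 5.15×10^8 × 3.45 = 1.78×10^9 J/m².
Total heat: Q = q × A = 1.78×10^9 × (3.95×10^5 × 10⁶ m²) = 7.02×10^20 J.

7.0×10^20 J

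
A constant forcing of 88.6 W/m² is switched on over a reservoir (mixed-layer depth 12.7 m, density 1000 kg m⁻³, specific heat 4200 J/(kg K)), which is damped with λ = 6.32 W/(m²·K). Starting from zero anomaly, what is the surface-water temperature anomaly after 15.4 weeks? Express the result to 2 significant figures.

Areal heat capacity C = ρ c_p D = 1000 × 4200 × 12.7 = 5.33×10^7 J/(m²·K).
τ = C / λ = 5.33×10^7 / 6.32 = 8.44×10^6 s.
Equilibrium anomaly ΔT_eq = F / λ = 88.6 / 6.32 = 14.0 K.
t = 15.4 weeks = 9.31×10^6 s, so t/τ = 1.10.
ΔT(t) = ΔT_eq (1 − e^(−t/τ)) = 14.0 × (1 − e^−1.10) = 9.37 K.

9.4 K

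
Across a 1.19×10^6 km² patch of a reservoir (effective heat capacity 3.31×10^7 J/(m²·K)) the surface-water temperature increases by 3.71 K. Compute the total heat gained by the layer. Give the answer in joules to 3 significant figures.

Areal heat capacity C = 3.31×10^7 J/(m²·K) (given).
Heat per unit area: q = C ΔT = 3.31×10^7 × 3.71 = 1.23×10^8 J/m².
Total heat: Q = q × A = 1.23×10^8 × (1.19×10^6 × 10⁶ m²) = 1.46×10^20 J.

1.46×10^20 J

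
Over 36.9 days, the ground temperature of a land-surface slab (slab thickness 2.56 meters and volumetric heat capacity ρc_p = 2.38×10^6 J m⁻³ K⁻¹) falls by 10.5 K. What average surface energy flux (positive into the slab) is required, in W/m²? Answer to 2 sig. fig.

Areal heat capacity C = ρc_p × D = 2.38×10^6 × 2.56 = 6.09×10^6 J/(m²·K).
Required heat per unit area: Q = C ΔT = 6.09×10^6 × -10.5 = -6.40×10^7 J/m².
Flux F = Q / Δt = -6.40×10^7 / 3.19×10^6 s = -20.1 W/m².

-20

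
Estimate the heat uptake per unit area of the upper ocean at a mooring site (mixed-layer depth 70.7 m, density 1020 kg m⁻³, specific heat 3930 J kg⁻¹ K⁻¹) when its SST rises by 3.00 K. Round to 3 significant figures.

Areal heat capacity C = ρ c_p D = 1020 × 3930 × 70.7 = 2.83×10^8 J m⁻² K⁻¹.
ΔQ = C ΔT = 2.83×10^8 × 3.00 = 8.50×10^8 J/m².

8.50×10^8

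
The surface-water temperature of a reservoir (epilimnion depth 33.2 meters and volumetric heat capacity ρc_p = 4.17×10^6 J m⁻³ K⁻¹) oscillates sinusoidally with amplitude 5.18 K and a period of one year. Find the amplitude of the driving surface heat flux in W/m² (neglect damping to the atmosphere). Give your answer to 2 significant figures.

Areal heat capacity C = ρc_p × D = 4.17×10^6 × 33.2 = 1.38×10^8 J/(m²·K).
ω = 2π / 3.15×10^7 s = 1.99×10^-7 s⁻¹.
Cω = 1.38×10^8 × 1.99×10^-7 = 27.6 W/(m²·K).
F₀ = A × Cω = 5.18 × 27.6 = 143 W/m².

140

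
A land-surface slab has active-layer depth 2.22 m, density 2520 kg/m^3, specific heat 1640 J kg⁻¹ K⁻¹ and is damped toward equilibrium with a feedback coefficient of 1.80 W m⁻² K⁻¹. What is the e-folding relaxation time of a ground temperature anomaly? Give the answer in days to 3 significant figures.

59.0 days

Areal heat capacity C = ρ c_p D = 2520 × 1640 × 2.22 = 9.17×10^6 J/(m²·K).
Relaxation time τ = C / λ = 9.17×10^6 / 1.80 = 5.10×10^6 s.
In days: 5.10×10^6 s / (86400 s/day) = 59.0 days.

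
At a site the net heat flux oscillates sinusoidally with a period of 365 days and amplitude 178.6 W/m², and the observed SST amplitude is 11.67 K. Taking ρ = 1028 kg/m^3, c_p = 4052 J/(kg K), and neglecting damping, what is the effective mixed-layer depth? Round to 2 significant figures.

18 m

ω = 2π / 3.15×10^7 s = 1.99×10^-7 s⁻¹.
Required C = F₀ / (A ω) = 178.6 / (11.67 × 1.99×10^-7) = 7.68×10^7 J/(m²·K).
D = C / (ρ c_p) = 7.68×10^7 / (1028 × 4052) = 18.4 m.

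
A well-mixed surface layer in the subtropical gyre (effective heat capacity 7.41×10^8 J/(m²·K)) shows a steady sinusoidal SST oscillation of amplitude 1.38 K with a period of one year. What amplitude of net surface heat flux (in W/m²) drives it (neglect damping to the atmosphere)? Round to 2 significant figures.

200

Areal heat capacity C = 7.41×10^8 J/(m²·K) (given).
ω = 2π / 3.15×10^7 s = 1.99×10^-7 s⁻¹.
Cω = 7.41×10^8 × 1.99×10^-7 = 148 W/(m²·K).
F₀ = A × Cω = 1.38 × 148 = 204 W/m².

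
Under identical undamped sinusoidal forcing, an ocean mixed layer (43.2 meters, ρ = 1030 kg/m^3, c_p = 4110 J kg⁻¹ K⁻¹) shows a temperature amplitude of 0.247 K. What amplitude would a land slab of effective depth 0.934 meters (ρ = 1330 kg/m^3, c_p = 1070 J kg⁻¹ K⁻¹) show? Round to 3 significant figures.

34.0 K

C_ocean = 1.83×10^8 J/(m²·K); C_land = 1.33×10^6 J/(m²·K).
A ∝ 1/C ⇒ A_land = A_ocean × C_ocean/C_land = 0.247 × 138 = 34.0 K.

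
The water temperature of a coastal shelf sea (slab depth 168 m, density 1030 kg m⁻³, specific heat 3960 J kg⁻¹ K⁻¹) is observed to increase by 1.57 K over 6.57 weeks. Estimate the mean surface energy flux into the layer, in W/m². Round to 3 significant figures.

Areal heat capacity C = ρ c_p D = 1030 × 3960 × 168 = 6.85×10^8 J/(m^2 K).
Required heat per unit area: Q = C ΔT = 6.85×10^8 × 1.57 = 1.08×10^9 J/m².
Flux F = Q / Δt = 1.08×10^9 / 3.97×10^6 s = 271 W/m².

271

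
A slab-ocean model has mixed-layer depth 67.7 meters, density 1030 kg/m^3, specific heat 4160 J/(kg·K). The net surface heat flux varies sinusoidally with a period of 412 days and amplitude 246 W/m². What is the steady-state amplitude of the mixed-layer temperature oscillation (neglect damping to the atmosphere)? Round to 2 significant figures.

4.8 K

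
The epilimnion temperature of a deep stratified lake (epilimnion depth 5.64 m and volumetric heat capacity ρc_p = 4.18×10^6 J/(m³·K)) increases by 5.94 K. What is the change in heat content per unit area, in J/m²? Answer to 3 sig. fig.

1.40×10^8

Areal heat capacity C = ρc_p × D = 4.18×10^6 × 5.64 = 2.36×10^7 J m⁻² K⁻¹.
ΔQ = C ΔT = 2.36×10^7 × 5.94 = 1.40×10^8 J/m².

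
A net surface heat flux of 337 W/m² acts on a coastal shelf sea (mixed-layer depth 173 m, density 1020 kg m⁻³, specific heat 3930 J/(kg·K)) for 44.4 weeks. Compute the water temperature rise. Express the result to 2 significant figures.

Areal heat capacity C = ρ c_p D = 1020 × 3930 × 173 = 6.93×10^8 J m⁻² K⁻¹.
Net heat input Q = F Δt = 337 × (44.4 weeks × 6.048×10^5 s/week) = 9.05×10^9 J/m².
ΔT = Q / C = 9.05×10^9 / 6.93×10^8 = 13.0 K.

13 K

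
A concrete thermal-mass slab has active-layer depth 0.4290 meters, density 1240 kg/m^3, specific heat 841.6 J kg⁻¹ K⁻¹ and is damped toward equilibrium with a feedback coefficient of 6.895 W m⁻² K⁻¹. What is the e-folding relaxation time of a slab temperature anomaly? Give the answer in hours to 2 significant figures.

18 hours

Areal heat capacity C = ρ c_p D = 1240 × 841.6 × 0.4290 = 4.48×10^5 J m⁻² K⁻¹.
Relaxation time τ = C / λ = 4.48×10^5 / 6.895 = 64900 s.
In hours: 64900 s / (3600 s/hour) = 18.0 hours.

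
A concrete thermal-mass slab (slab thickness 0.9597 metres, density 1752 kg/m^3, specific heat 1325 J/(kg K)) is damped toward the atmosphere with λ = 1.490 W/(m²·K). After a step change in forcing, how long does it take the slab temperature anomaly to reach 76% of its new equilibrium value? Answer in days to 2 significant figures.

25 days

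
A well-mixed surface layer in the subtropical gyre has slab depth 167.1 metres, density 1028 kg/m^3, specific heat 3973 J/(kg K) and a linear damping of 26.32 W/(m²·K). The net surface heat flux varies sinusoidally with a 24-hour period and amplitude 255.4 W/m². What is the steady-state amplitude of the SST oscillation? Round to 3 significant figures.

0.00515 K

Areal heat capacity C = ρ c_p D = 1028 × 3973 × 167.1 = 6.82×10^8 J m⁻² K⁻¹.
Angular frequency ω = 2π / T = 2π / 86400 s = 7.27×10^-5 s⁻¹.
√((Cω)² + λ²) = √((49600)² + 26.32²) = 49600 W/(m²·K).
Amplitude A = F₀ / √((Cω)²+λ²) = 255.4 / 49600 = 0.00515 K.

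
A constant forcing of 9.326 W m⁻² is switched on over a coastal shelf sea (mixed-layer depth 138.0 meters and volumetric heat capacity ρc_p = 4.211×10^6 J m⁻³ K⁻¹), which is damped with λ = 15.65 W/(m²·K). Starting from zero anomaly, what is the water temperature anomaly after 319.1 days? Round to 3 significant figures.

Areal heat capacity C = ρc_p × D = 4.211×10^6 × 138.0 = 5.81×10^8 J/(m^2 K).
τ = C / λ = 5.81×10^8 / 15.65 = 3.71×10^7 s.
Equilibrium anomaly ΔT_eq = F / λ = 9.326 / 15.65 = 0.596 K.
t = 319.1 days = 2.76×10^7 s, so t/τ = 0.742.
ΔT(t) = ΔT_eq (1 − e^(−t/τ)) = 0.596 × (1 − e^−0.742) = 0.312 K.

0.312 K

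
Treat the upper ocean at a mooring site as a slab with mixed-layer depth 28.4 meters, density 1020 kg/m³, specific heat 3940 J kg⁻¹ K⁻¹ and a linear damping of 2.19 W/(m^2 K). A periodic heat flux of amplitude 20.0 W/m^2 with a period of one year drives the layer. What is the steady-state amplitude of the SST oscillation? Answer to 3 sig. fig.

Areal heat capacity C = ρ c_p D = 1020 × 3940 × 28.4 = 1.14×10^8 J/(m²·K).
Angular frequency ω = 2π / T = 2π / 3.15×10^7 s = 1.99×10^-7 s⁻¹.
√((Cω)² + λ²) = √((22.7)² + 2.19²) = 22.8 W/(m²·K).
Amplitude A = F₀ / √((Cω)²+λ²) = 20.0 / 22.8 = 0.875 K.

0.875 K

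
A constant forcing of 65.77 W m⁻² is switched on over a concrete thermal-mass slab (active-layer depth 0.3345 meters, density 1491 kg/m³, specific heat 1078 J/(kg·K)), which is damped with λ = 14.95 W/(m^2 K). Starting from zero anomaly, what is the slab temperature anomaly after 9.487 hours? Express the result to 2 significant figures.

Areal heat capacity C = ρ c_p D = 1491 × 1078 × 0.3345 = 5.38×10^5 J m⁻² K⁻¹.
τ = C / λ = 5.38×10^5 / 14.95 = 36000 s.
Equilibrium anomaly ΔT_eq = F / λ = 65.77 / 14.95 = 4.40 K.
t = 9.487 hours = 34200 s, so t/τ = 0.950.
ΔT(t) = ΔT_eq (1 − e^(−t/τ)) = 4.40 × (1 − e^−0.950) = 2.70 K.

2.7 K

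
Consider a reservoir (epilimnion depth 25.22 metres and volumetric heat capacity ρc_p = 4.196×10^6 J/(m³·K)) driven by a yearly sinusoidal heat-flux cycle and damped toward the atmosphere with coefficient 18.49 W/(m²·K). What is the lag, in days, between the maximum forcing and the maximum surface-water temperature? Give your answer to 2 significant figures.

49 days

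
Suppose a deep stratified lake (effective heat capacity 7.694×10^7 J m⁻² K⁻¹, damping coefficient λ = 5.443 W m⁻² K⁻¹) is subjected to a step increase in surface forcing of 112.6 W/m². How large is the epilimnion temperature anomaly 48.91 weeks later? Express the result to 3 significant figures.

18.1 K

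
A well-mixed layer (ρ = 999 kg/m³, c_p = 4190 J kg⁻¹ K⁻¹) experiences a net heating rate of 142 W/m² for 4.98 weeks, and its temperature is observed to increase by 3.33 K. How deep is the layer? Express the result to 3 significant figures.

30.7 m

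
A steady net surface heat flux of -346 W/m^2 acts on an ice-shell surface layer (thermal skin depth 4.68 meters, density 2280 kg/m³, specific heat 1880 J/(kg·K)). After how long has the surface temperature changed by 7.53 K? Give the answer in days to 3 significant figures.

5.05 days

Areal heat capacity C = ρ c_p D = 2280 × 1880 × 4.68 = 2.01×10^7 J/(m²·K).
Time required: Δt = C ΔT / F = 2.01×10^7 × -7.53 / -346 = 4.37×10^5 s.
In days: 4.37×10^5 s / (86400 s/day) = 5.05 days.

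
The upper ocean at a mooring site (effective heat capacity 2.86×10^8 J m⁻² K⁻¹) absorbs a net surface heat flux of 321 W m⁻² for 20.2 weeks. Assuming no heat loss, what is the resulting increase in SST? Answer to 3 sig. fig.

13.7 K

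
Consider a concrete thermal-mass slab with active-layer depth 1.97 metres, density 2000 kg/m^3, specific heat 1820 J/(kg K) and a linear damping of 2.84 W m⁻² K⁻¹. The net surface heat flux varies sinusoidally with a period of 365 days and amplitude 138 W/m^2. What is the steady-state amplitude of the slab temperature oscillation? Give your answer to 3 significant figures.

Areal heat capacity C = ρ c_p D = 2000 × 1820 × 1.97 = 7.17×10^6 J/(m²·K).
Angular frequency ω = 2π / T = 2π / 3.15×10^7 s = 1.99×10^-7 s⁻¹.
√((Cω)² + λ²) = √((1.43)² + 2.84²) = 3.18 W/(m²·K).
Amplitude A = F₀ / √((Cω)²+λ²) = 138 / 3.18 = 43.4 K.

43.4 K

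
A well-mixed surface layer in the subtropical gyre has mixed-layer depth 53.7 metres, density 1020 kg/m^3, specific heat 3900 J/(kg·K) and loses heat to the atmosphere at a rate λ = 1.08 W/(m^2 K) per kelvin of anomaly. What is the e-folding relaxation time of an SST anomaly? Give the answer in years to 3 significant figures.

6.27 years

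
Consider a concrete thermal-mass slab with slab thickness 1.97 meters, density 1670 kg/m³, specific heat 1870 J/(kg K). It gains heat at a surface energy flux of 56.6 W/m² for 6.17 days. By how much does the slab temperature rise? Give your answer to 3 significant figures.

4.90 K

Areal heat capacity C = ρ c_p D = 1670 × 1870 × 1.97 = 6.15×10^6 J/(m^2 K).
Net heat input Q = F Δt = 56.6 × (6.17 days × 86400 s/day) = 3.02×10^7 J/m².
ΔT = Q / C = 3.02×10^7 / 6.15×10^6 = 4.90 K.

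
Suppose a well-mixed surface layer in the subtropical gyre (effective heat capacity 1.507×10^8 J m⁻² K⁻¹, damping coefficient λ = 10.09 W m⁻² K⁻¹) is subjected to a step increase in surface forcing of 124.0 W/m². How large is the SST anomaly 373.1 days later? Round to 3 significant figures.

10.9 K

Areal heat capacity C = 1.507×10^8 J m⁻² K⁻¹ (given).
τ = C / λ = 1.51×10^8 / 10.09 = 1.49×10^7 s.
Equilibrium anomaly ΔT_eq = F / λ = 124.0 / 10.09 = 12.3 K.
t = 373.1 days = 3.22×10^7 s, so t/τ = 2.16.
ΔT(t) = ΔT_eq (1 − e^(−t/τ)) = 12.3 × (1 − e^−2.16) = 10.9 K.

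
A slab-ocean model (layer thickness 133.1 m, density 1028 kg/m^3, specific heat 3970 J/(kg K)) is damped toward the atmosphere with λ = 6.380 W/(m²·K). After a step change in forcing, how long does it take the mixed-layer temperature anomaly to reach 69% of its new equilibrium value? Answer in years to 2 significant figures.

Areal heat capacity C = ρ c_p D = 1028 × 3970 × 133.1 = 5.43×10^8 J/(m^2 K).
τ = C / λ = 5.43×10^8 / 6.380 = 8.51×10^7 s.
Fraction reached: 1 − e^(−t/τ) = 0.69 ⇒ t = −τ ln(1 − 0.69) = τ × 1.17.
t = 9.97×10^7 s = 3.16 years.

3.2 years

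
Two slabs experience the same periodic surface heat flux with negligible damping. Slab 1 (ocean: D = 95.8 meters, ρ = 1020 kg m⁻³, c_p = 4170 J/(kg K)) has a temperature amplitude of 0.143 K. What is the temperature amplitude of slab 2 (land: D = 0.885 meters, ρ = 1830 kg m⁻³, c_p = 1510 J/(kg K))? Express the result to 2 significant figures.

C_ocean = 4.07×10^8 J/(m²·K); C_land = 2.45×10^6 J/(m²·K).
A ∝ 1/C ⇒ A_land = A_ocean × C_ocean/C_land = 0.143 × 167 = 23.8 K.

24 K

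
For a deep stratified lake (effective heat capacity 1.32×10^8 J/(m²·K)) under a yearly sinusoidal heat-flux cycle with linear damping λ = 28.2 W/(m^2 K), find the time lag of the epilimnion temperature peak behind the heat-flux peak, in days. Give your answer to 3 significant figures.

43.6 days

Areal heat capacity C = 1.32×10^8 J/(m²·K) (given).
ω = 2π / 3.15×10^7 s = 1.99×10^-7 s⁻¹.
Phase lag φ = arctan(Cω/λ) = arctan(26.3/28.2) = 0.751 rad.
Time lag = φ / ω = 0.751 / 1.99×10^-7 = 3.77×10^6 s = 43.6 days.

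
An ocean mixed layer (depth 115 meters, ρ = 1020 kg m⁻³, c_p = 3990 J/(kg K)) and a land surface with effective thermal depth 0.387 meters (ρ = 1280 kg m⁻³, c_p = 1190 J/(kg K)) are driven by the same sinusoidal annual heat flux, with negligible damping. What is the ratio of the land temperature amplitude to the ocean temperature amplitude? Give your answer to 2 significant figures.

C_ocean = 1020 × 3990 × 115 = 4.68×10^8 J/(m²·K).
C_land = 1280 × 1190 × 0.387 = 5.89×10^5 J/(m²·K).
Undamped amplitude ∝ 1/C, so A_land/A_ocean = C_ocean/C_land = 794.

790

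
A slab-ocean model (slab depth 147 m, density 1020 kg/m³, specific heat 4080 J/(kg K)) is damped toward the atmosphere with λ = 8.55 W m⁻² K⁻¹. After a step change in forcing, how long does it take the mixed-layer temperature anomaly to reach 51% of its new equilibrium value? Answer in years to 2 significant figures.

Areal heat capacity C = ρ c_p D = 1020 × 4080 × 147 = 6.12×10^8 J/(m²·K).
τ = C / λ = 6.12×10^8 / 8.55 = 7.16×10^7 s.
Fraction reached: 1 − e^(−t/τ) = 0.51 ⇒ t = −τ ln(1 − 0.51) = τ × 0.713.
t = 5.10×10^7 s = 1.62 years.

1.6 years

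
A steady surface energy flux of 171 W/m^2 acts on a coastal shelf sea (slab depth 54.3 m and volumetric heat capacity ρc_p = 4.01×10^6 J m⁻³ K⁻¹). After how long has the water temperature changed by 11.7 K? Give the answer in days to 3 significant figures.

172 days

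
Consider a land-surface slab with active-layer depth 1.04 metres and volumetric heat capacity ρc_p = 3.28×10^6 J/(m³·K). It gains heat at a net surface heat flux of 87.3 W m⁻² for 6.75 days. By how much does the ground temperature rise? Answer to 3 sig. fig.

Areal heat capacity C = ρc_p × D = 3.28×10^6 × 1.04 = 3.41×10^6 J/(m^2 K).
Net heat input Q = F Δt = 87.3 × (6.75 days × 86400 s/day) = 5.09×10^7 J/m².
ΔT = Q / C = 5.09×10^7 / 3.41×10^6 = 14.9 K.

14.9 K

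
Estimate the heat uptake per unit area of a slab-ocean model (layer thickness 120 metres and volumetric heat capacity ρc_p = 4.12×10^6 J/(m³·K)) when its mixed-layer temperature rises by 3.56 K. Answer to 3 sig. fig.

Areal heat capacity C = ρc_p × D = 4.12×10^6 × 120 = 4.94×10^8 J/(m^2 K).
ΔQ = C ΔT = 4.94×10^8 × 3.56 = 1.76×10^9 J/m².

1.76×10^9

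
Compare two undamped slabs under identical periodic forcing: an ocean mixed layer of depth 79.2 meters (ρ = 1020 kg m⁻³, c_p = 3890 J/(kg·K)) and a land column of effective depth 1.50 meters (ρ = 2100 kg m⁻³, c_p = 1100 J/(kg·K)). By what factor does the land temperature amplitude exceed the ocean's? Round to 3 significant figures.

90.7

C_ocean = 1020 × 3890 × 79.2 = 3.14×10^8 J/(m²·K).
C_land = 2100 × 1100 × 1.50 = 3.46×10^6 J/(m²·K).
Undamped amplitude ∝ 1/C, so A_land/A_ocean = C_ocean/C_land = 90.7.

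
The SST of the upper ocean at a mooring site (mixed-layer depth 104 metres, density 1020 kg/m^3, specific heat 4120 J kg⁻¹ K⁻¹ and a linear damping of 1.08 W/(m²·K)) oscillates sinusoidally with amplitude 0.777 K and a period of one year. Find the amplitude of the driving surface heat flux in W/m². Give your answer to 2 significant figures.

Areal heat capacity C = ρ c_p D = 1020 × 4120 × 104 = 4.37×10^8 J/(m^2 K).
ω = 2π / 3.15×10^7 s = 1.99×10^-7 s⁻¹.
√((Cω)² + λ²) = √((87.1)² + 1.08²) = 87.1 W/(m²·K).
F₀ = A × √((Cω)²+λ²) = 0.777 × 87.1 = 67.7 W/m².

68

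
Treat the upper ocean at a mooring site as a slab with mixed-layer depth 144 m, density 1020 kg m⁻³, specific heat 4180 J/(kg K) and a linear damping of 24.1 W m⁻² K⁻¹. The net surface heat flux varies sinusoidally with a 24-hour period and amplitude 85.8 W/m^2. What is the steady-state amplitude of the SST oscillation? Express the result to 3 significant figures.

0.00192 K

Areal heat capacity C = ρ c_p D = 1020 × 4180 × 144 = 6.14×10^8 J m⁻² K⁻¹.
Angular frequency ω = 2π / T = 2π / 86400 s = 7.27×10^-5 s⁻¹.
√((Cω)² + λ²) = √((44600)² + 24.1²) = 44600 W/(m²·K).
Amplitude A = F₀ / √((Cω)²+λ²) = 85.8 / 44600 = 0.00192 K.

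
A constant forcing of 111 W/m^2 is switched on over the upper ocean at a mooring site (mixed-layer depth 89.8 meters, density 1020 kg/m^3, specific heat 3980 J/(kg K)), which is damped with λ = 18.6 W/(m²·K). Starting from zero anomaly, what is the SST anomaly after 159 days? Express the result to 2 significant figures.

3.0 K

Areal heat capacity C = ρ c_p D = 1020 × 3980 × 89.8 = 3.65×10^8 J/(m^2 K).
τ = C / λ = 3.65×10^8 / 18.6 = 1.96×10^7 s.
Equilibrium anomaly ΔT_eq = F / λ = 111 / 18.6 = 5.97 K.
t = 159 days = 1.37×10^7 s, so t/τ = 0.701.
ΔT(t) = ΔT_eq (1 − e^(−t/τ)) = 5.97 × (1 − e^−0.701) = 3.01 K.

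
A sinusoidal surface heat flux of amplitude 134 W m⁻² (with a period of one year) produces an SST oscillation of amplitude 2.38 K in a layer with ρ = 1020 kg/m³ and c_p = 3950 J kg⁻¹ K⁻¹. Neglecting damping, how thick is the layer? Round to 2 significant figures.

70 m

ω = 2π / 3.15×10^7 s = 1.99×10^-7 s⁻¹.
Required C = F₀ / (A ω) = 134 / (2.38 × 1.99×10^-7) = 2.83×10^8 J/(m²·K).
D = C / (ρ c_p) = 2.83×10^8 / (1020 × 3950) = 70.1 m.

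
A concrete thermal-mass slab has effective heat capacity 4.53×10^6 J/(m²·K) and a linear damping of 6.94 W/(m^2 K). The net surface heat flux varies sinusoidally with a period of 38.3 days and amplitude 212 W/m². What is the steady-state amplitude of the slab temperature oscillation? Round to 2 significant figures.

19 K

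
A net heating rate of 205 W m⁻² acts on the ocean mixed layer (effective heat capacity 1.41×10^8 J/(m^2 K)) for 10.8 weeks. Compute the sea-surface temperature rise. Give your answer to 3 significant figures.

Areal heat capacity C = 1.41×10^8 J/(m^2 K) (given).
Net heat input Q = F Δt = 205 × (10.8 weeks × 6.048×10^5 s/week) = 1.34×10^9 J/m².
ΔT = Q / C = 1.34×10^9 / 1.41×10^8 = 9.50 K.

9.50 K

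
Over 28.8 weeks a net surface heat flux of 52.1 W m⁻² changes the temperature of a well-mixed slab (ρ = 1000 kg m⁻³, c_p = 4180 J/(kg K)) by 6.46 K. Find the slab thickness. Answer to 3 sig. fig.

33.6 m

Heat input Q = F Δt = 52.1 × 1.74×10^7 s = 9.07×10^8 J/m².
Required areal heat capacity C = Q / ΔT = 1.40×10^8 J/(m²·K).
Depth D = C / (ρ c_p) = 1.40×10^8 / (1000 × 4180) = 33.6 m.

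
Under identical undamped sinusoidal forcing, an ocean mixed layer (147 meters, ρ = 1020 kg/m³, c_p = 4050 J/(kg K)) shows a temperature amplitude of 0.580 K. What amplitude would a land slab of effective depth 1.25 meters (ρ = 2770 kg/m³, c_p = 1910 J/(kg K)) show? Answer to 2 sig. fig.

C_ocean = 6.07×10^8 J/(m²·K); C_land = 6.61×10^6 J/(m²·K).
A ∝ 1/C ⇒ A_land = A_ocean × C_ocean/C_land = 0.580 × 91.8 = 53.3 K.

53 K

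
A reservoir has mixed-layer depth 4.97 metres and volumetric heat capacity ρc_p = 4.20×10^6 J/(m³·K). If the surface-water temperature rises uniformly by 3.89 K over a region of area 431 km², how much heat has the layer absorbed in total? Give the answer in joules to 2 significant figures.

3.5×10^16 J

Areal heat capacity C = ρc_p × D = 4.20×10^6 × 4.97 = 2.09×10^7 J/(m²·K).
Heat per unit area: q = C ΔT = 2.09×10^7 × 3.89 = 8.12×10^7 J/m².
Total heat: Q = q × A = 8.12×10^7 × (431 × 10⁶ m²) = 3.50×10^16 J.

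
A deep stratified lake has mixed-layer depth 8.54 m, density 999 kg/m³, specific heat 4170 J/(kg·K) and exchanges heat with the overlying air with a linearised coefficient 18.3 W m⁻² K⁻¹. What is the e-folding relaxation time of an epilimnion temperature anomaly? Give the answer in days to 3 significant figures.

22.5 days

Areal heat capacity C = ρ c_p D = 999 × 4170 × 8.54 = 3.56×10^7 J m⁻² K⁻¹.
Relaxation time τ = C / λ = 3.56×10^7 / 18.3 = 1.94×10^6 s.
In days: 1.94×10^6 s / (86400 s/day) = 22.5 days.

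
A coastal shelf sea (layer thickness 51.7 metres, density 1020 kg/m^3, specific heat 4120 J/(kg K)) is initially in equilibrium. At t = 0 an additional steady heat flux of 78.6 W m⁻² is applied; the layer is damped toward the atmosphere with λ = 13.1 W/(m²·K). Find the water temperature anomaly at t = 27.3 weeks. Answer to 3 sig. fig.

Areal heat capacity C = ρ c_p D = 1020 × 4120 × 51.7 = 2.17×10^8 J m⁻² K⁻¹.
τ = C / λ = 2.17×10^8 / 13.1 = 1.66×10^7 s.
Equilibrium anomaly ΔT_eq = F / λ = 78.6 / 13.1 = 6.00 K.
t = 27.3 weeks = 1.65×10^7 s, so t/τ = 0.996.
ΔT(t) = ΔT_eq (1 − e^(−t/τ)) = 6.00 × (1 − e^−0.996) = 3.78 K.

3.78 K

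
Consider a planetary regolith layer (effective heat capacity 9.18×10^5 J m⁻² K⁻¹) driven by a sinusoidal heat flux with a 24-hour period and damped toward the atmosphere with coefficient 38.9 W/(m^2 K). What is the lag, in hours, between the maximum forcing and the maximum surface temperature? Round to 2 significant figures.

Areal heat capacity C = 9.18×10^5 J m⁻² K⁻¹ (given).
ω = 2π / 86400 s = 7.27×10^-5 s⁻¹.
Phase lag φ = arctan(Cω/λ) = arctan(66.8/38.9) = 1.04 rad.
Time lag = φ / ω = 1.04 / 7.27×10^-5 = 14300 s = 3.98 hours.

4.0 hours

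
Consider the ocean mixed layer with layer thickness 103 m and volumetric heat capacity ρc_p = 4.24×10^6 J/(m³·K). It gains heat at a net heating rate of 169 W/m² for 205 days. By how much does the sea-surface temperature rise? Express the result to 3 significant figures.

Areal heat capacity C = ρc_p × D = 4.24×10^6 × 103 = 4.37×10^8 J m⁻² K⁻¹.
Net heat input Q = F Δt = 169 × (205 days × 86400 s/day) = 2.99×10^9 J/m².
ΔT = Q / C = 2.99×10^9 / 4.37×10^8 = 6.85 K.

6.85 K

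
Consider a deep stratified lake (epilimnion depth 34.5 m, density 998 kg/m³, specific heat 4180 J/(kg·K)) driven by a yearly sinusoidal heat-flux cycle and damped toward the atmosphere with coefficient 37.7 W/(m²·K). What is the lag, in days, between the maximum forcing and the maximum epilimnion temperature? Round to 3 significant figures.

37.8 days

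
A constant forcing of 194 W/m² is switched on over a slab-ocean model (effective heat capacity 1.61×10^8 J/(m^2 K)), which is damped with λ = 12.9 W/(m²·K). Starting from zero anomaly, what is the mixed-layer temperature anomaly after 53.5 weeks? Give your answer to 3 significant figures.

13.9 K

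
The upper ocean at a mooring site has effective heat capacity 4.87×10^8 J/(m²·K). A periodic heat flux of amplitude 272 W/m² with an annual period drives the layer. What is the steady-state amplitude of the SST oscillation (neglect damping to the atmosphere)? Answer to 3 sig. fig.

2.80 K

Areal heat capacity C = 4.87×10^8 J/(m²·K) (given).
Angular frequency ω = 2π / T = 2π / 3.15×10^7 s = 1.99×10^-7 s⁻¹.
Cω = 4.87×10^8 × 1.99×10^-7 = 97.0 W/(m²·K).
Amplitude A = F₀ / (Cω) = 272 / 97.0 = 2.80 K.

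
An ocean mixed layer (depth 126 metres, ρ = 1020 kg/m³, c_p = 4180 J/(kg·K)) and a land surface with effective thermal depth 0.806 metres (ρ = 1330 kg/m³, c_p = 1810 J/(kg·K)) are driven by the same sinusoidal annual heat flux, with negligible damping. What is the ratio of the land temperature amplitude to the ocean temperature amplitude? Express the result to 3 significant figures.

277

C_ocean = 1020 × 4180 × 126 = 5.37×10^8 J/(m²·K).
C_land = 1330 × 1810 × 0.806 = 1.94×10^6 J/(m²·K).
Undamped amplitude ∝ 1/C, so A_land/A_ocean = C_ocean/C_land = 277.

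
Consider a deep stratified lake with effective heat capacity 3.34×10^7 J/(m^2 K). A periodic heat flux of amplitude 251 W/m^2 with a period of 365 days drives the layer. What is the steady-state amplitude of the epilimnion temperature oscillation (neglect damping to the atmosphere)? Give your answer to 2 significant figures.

38 K

Areal heat capacity C = 3.34×10^7 J/(m^2 K) (given).
Angular frequency ω = 2π / T = 2π / 3.15×10^7 s = 1.99×10^-7 s⁻¹.
Cω = 3.34×10^7 × 1.99×10^-7 = 6.65 W/(m²·K).
Amplitude A = F₀ / (Cω) = 251 / 6.65 = 37.7 K.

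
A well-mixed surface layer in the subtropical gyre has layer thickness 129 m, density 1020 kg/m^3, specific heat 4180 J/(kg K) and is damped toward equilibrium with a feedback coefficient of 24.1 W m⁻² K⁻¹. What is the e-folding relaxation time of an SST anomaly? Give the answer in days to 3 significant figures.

Areal heat capacity C = ρ c_p D = 1020 × 4180 × 129 = 5.50×10^8 J/(m²·K).
Relaxation time τ = C / λ = 5.50×10^8 / 24.1 = 2.28×10^7 s.
In days: 2.28×10^7 s / (86400 s/day) = 264 days.

264 days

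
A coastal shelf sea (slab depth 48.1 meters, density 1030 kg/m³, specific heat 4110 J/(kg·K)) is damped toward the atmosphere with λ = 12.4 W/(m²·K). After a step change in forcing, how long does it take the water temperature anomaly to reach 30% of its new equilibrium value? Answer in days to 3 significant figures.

67.8 days

Areal heat capacity C = ρ c_p D = 1030 × 4110 × 48.1 = 2.04×10^8 J/(m^2 K).
τ = C / λ = 2.04×10^8 / 12.4 = 1.64×10^7 s.
Fraction reached: 1 − e^(−t/τ) = 0.30 ⇒ t = −τ ln(1 − 0.30) = τ × 0.357.
t = 5.86×10^6 s = 67.8 days.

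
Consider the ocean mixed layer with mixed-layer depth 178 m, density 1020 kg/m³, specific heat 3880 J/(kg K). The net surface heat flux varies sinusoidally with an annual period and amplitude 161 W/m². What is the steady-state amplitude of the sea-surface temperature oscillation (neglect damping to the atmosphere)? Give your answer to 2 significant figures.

1.1 K

Areal heat capacity C = ρ c_p D = 1020 × 3880 × 178 = 7.04×10^8 J m⁻² K⁻¹.
Angular frequency ω = 2π / T = 2π / 3.15×10^7 s = 1.99×10^-7 s⁻¹.
Cω = 7.04×10^8 × 1.99×10^-7 = 140 W/(m²·K).
Amplitude A = F₀ / (Cω) = 161 / 140 = 1.15 K.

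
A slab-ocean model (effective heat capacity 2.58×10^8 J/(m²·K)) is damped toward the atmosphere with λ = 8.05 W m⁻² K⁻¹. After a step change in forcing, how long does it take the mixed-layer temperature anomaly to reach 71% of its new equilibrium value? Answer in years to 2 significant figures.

1.3 years

Areal heat capacity C = 2.58×10^8 J/(m²·K) (given).
τ = C / λ = 2.58×10^8 / 8.05 = 3.20×10^7 s.
Fraction reached: 1 − e^(−t/τ) = 0.71 ⇒ t = −τ ln(1 − 0.71) = τ × 1.24.
t = 3.97×10^7 s = 1.26 years.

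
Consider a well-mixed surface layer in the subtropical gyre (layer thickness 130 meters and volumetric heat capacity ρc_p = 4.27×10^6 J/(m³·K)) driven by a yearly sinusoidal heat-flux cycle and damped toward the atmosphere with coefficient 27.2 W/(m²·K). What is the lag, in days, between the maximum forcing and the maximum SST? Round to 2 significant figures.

Areal heat capacity C = ρc_p × D = 4.27×10^6 × 130 = 5.55×10^8 J/(m²·K).
ω = 2π / 3.15×10^7 s = 1.99×10^-7 s⁻¹.
Phase lag φ = arctan(Cω/λ) = arctan(111/27.2) = 1.33 rad.
Time lag = φ / ω = 1.33 / 1.99×10^-7 = 6.67×10^6 s = 77.2 days.

77 days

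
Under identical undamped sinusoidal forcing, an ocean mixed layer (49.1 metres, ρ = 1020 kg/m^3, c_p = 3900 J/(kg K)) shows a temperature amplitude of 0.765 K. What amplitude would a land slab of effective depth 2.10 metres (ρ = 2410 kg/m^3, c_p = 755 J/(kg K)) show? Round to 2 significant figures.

39 K

C_ocean = 1.95×10^8 J/(m²·K); C_land = 3.82×10^6 J/(m²·K).
A ∝ 1/C ⇒ A_land = A_ocean × C_ocean/C_land = 0.765 × 51.1 = 39.1 K.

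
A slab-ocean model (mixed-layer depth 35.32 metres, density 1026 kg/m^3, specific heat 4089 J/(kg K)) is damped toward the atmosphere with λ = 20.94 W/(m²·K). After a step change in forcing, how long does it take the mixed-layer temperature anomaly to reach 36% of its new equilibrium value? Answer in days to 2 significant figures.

37 days

Areal heat capacity C = ρ c_p D = 1026 × 4089 × 35.32 = 1.48×10^8 J/(m^2 K).
τ = C / λ = 1.48×10^8 / 20.94 = 7.08×10^6 s.
Fraction reached: 1 − e^(−t/τ) = 0.36 ⇒ t = −τ ln(1 − 0.36) = τ × 0.446.
t = 3.16×10^6 s = 36.6 days.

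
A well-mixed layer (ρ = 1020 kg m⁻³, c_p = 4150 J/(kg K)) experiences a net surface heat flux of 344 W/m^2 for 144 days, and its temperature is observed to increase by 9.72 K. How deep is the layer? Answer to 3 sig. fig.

104 m

Heat input Q = F Δt = 344 × 1.24×10^7 s = 4.28×10^9 J/m².
Required areal heat capacity C = Q / ΔT = 4.40×10^8 J/(m²·K).
Depth D = C / (ρ c_p) = 4.40×10^8 / (1020 × 4150) = 104 m.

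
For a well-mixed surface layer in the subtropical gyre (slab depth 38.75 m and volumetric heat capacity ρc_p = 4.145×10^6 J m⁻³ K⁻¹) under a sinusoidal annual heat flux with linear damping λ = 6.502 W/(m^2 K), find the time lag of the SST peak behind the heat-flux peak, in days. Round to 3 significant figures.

79.6 days

Areal heat capacity C = ρc_p × D = 4.145×10^6 × 38.75 = 1.61×10^8 J m⁻² K⁻¹.
ω = 2π / 3.15×10^7 s = 1.99×10^-7 s⁻¹.
Phase lag φ = arctan(Cω/λ) = arctan(32.0/6.502) = 1.37 rad.
Time lag = φ / ω = 1.37 / 1.99×10^-7 = 6.88×10^6 s = 79.6 days.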